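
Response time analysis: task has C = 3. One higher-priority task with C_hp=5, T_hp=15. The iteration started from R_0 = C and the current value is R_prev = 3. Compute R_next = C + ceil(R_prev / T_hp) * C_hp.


R_next = C + ceil(R_prev / T_hp) * C_hp
ceil(3 / 15) = ceil(0.2) = 1
Interference = 1 * 5 = 5
R_next = 3 + 5 = 8

8


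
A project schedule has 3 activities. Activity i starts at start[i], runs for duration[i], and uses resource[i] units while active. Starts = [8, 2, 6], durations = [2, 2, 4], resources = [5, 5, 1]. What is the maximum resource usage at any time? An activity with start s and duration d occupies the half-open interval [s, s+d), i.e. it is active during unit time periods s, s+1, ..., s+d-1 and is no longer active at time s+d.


Each activity i is active on [start_i, start_i + duration_i).
Compute total resource usage per time slot:
  t=0: active resources = [], total = 0
  t=1: active resources = [], total = 0
  t=2: active resources = [5], total = 5
  t=3: active resources = [5], total = 5
  t=4: active resources = [], total = 0
  t=5: active resources = [], total = 0
  t=6: active resources = [1], total = 1
  t=7: active resources = [1], total = 1
  t=8: active resources = [5, 1], total = 6
  t=9: active resources = [5, 1], total = 6
Peak resource demand = 6

6


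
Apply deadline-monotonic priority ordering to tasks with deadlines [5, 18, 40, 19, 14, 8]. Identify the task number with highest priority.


Sort tasks by relative deadline (ascending):
  Task 1: deadline = 5
  Task 6: deadline = 8
  Task 5: deadline = 14
  Task 2: deadline = 18
  Task 4: deadline = 19
  Task 3: deadline = 40
Priority order (highest first): [1, 6, 5, 2, 4, 3]
Highest priority task = 1

1


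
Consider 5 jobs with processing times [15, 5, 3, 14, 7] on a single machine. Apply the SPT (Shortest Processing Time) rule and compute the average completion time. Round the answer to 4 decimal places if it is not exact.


Sort jobs by processing time (SPT order): [3, 5, 7, 14, 15]
Compute completion times sequentially:
  Job 1: processing = 3, completes at 3
  Job 2: processing = 5, completes at 8
  Job 3: processing = 7, completes at 15
  Job 4: processing = 14, completes at 29
  Job 5: processing = 15, completes at 44
Sum of completion times = 99
Average completion time = 99/5 = 19.8

19.8


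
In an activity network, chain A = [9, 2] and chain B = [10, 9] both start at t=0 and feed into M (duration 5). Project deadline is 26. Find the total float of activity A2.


Forward pass: ES(A2) = sum of predecessors on chain A = 9
EF = ES + duration = 9 + 2 = 11
Backward pass: LF(M) = deadline = 26; LS(M) = 26 - 5 = 21
LF(A2) = LS(M) - sum(successors on chain A) = 21 - 0 = 21
LS = LF - duration = 21 - 2 = 19
Total float = LS - ES = 19 - 9 = 10

10


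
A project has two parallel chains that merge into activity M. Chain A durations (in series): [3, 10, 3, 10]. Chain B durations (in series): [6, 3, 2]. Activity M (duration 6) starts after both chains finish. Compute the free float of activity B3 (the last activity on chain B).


ES(B3) = sum of predecessors on chain B = 9
EF(B3) = ES + duration = 9 + 2 = 11
Successor of B3 is M. ES(M) = max(sum(A), sum(B)) = max(26, 11) = 26
Free float = ES(successor) - EF(current) = 26 - 11 = 15

15


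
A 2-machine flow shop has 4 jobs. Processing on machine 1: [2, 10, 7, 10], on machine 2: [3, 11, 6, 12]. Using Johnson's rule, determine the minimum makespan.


Apply Johnson's rule:
  Group 1 (a <= b): [(1, 2, 3), (2, 10, 11), (4, 10, 12)]
  Group 2 (a > b): [(3, 7, 6)]
Optimal job order: [1, 2, 4, 3]
Schedule:
  Job 1: M1 done at 2, M2 done at 5
  Job 2: M1 done at 12, M2 done at 23
  Job 4: M1 done at 22, M2 done at 35
  Job 3: M1 done at 29, M2 done at 41
Makespan = 41

41


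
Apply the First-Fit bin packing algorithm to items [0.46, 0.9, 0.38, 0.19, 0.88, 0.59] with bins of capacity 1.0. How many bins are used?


Place items sequentially using First-Fit:
  Item 0.46 -> new Bin 1
  Item 0.9 -> new Bin 2
  Item 0.38 -> Bin 1 (now 0.84)
  Item 0.19 -> new Bin 3
  Item 0.88 -> new Bin 4
  Item 0.59 -> Bin 3 (now 0.78)
Total bins used = 4

4


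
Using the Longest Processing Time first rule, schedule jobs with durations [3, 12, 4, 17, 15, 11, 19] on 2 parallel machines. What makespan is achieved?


Sort jobs in decreasing order (LPT): [19, 17, 15, 12, 11, 4, 3]
Assign each job to the least loaded machine:
  Machine 1: jobs [19, 12, 11], load = 42
  Machine 2: jobs [17, 15, 4, 3], load = 39
Makespan = max load = 42

42


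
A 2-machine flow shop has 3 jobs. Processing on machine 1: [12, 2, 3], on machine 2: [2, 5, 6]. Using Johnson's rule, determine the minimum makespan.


Apply Johnson's rule:
  Group 1 (a <= b): [(2, 2, 5), (3, 3, 6)]
  Group 2 (a > b): [(1, 12, 2)]
Optimal job order: [2, 3, 1]
Schedule:
  Job 2: M1 done at 2, M2 done at 7
  Job 3: M1 done at 5, M2 done at 13
  Job 1: M1 done at 17, M2 done at 19
Makespan = 19

19


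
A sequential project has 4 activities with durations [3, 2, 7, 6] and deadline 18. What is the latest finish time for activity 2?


LF(activity 2) = deadline - sum of successor durations
Successors: activities 3 through 4 with durations [7, 6]
Sum of successor durations = 13
LF = 18 - 13 = 5

5


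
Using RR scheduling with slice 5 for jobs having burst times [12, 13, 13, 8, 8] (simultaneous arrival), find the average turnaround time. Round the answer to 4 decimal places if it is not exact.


Time quantum = 5
Execution trace:
  J1 runs 5 units, time = 5
  J2 runs 5 units, time = 10
  J3 runs 5 units, time = 15
  J4 runs 5 units, time = 20
  J5 runs 5 units, time = 25
  J1 runs 5 units, time = 30
  J2 runs 5 units, time = 35
  J3 runs 5 units, time = 40
  J4 runs 3 units, time = 43
  J5 runs 3 units, time = 46
  J1 runs 2 units, time = 48
  J2 runs 3 units, time = 51
  J3 runs 3 units, time = 54
Finish times: [48, 51, 54, 43, 46]
Average turnaround = 242/5 = 48.4

48.4


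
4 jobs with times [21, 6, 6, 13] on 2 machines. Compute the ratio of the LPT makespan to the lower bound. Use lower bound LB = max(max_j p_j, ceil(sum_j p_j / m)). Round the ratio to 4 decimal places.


LPT order: [21, 13, 6, 6]
Machine loads after assignment: [21, 25]
LPT makespan = 25
Lower bound = max(max_job, ceil(total/2)) = max(21, 23) = 23
Ratio = 25 / 23 = 1.087

1.087


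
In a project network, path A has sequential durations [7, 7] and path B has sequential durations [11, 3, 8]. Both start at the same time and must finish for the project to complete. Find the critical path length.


Path A total = 7 + 7 = 14
Path B total = 11 + 3 + 8 = 22
Critical path = longest path = max(14, 22) = 22

22


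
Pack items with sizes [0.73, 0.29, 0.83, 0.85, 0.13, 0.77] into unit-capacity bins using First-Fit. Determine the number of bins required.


Place items sequentially using First-Fit:
  Item 0.73 -> new Bin 1
  Item 0.29 -> new Bin 2
  Item 0.83 -> new Bin 3
  Item 0.85 -> new Bin 4
  Item 0.13 -> Bin 1 (now 0.86)
  Item 0.77 -> new Bin 5
Total bins used = 5

5


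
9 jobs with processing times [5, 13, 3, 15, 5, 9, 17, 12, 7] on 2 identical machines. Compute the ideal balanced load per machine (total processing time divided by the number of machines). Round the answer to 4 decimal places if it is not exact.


Total processing time = 5 + 13 + 3 + 15 + 5 + 9 + 17 + 12 + 7 = 86
Number of machines = 2
Ideal balanced load = 86 / 2 = 43.0

43.0


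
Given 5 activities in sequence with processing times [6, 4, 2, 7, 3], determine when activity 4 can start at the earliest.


Activity 4 starts after activities 1 through 3 complete.
Predecessor durations: [6, 4, 2]
ES = 6 + 4 + 2 = 12

12


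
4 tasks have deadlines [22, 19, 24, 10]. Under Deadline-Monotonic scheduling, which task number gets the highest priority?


Sort tasks by relative deadline (ascending):
  Task 4: deadline = 10
  Task 2: deadline = 19
  Task 1: deadline = 22
  Task 3: deadline = 24
Priority order (highest first): [4, 2, 1, 3]
Highest priority task = 4

4


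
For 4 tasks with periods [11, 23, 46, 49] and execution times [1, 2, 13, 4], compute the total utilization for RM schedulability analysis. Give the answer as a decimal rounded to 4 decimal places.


Compute individual utilizations (exact fractions):
  Task 1: C/T = 1/11 (approx. 0.0909)
  Task 2: C/T = 2/23 (approx. 0.087)
  Task 3: C/T = 13/46 (approx. 0.2826)
  Task 4: C/T = 4/49 (approx. 0.0816)
Total utilization U = 1/11 + 2/23 + 13/46 + 4/49 = 13441/24794
Rounded to 4 decimal places: U = 0.5421
RM (Liu & Layland) bound for 4 tasks = 0.756828; compare with U = 13441/24794 (approx. 0.542107)
U <= bound, so schedulable by RM sufficient condition.

0.5421


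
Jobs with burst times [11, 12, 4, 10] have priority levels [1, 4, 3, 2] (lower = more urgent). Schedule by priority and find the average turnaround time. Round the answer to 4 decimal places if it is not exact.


Sort by priority (ascending = highest first):
Order: [(1, 11), (2, 10), (3, 4), (4, 12)]
Completion times:
  Priority 1, burst=11, C=11
  Priority 2, burst=10, C=21
  Priority 3, burst=4, C=25
  Priority 4, burst=12, C=37
Average turnaround = 94/4 = 23.5

23.5


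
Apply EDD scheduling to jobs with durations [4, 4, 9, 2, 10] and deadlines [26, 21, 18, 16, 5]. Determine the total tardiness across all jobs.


Sort by due date (EDD order): [(10, 5), (2, 16), (9, 18), (4, 21), (4, 26)]
Compute completion times and tardiness:
  Job 1: p=10, d=5, C=10, tardiness=max(0,10-5)=5
  Job 2: p=2, d=16, C=12, tardiness=max(0,12-16)=0
  Job 3: p=9, d=18, C=21, tardiness=max(0,21-18)=3
  Job 4: p=4, d=21, C=25, tardiness=max(0,25-21)=4
  Job 5: p=4, d=26, C=29, tardiness=max(0,29-26)=3
Total tardiness = 15

15


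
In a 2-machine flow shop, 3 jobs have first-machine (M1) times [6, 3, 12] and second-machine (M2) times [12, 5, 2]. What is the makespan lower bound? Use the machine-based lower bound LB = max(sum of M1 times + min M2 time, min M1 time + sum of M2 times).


LB1 = sum(M1 times) + min(M2 times) = 21 + 2 = 23
LB2 = min(M1 times) + sum(M2 times) = 3 + 19 = 22
Lower bound = max(LB1, LB2) = max(23, 22) = 23

23


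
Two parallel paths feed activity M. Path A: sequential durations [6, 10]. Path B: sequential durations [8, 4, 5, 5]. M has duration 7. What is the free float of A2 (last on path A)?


ES(A2) = sum of predecessors on chain A = 6
EF(A2) = ES + duration = 6 + 10 = 16
Successor of A2 is M. ES(M) = max(sum(A), sum(B)) = max(16, 22) = 22
Free float = ES(successor) - EF(current) = 22 - 16 = 6

6


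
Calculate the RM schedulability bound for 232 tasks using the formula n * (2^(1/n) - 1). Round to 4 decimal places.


Compute 2^(1/232) = 1.0029921710
Subtract 1: 1.0029921710 - 1 = 0.0029921710
Multiply by n: 232 * 0.0029921710 = 0.6941836720
Round to 4 dp: 0.6942

0.6942


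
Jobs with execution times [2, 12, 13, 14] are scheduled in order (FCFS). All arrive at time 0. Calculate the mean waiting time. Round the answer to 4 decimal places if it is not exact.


FCFS order (as given): [2, 12, 13, 14]
Waiting times:
  Job 1: wait = 0
  Job 2: wait = 2
  Job 3: wait = 14
  Job 4: wait = 27
Sum of waiting times = 43
Average waiting time = 43/4 = 10.75

10.75


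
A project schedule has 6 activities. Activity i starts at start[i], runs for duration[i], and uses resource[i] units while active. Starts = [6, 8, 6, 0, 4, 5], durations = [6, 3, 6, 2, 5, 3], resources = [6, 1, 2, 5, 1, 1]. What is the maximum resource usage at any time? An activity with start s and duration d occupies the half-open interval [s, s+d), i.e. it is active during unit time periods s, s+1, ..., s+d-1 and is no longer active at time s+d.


Each activity i is active on [start_i, start_i + duration_i).
Compute total resource usage per time slot:
  t=0: active resources = [5], total = 5
  t=1: active resources = [5], total = 5
  t=2: active resources = [], total = 0
  t=3: active resources = [], total = 0
  t=4: active resources = [1], total = 1
  t=5: active resources = [1, 1], total = 2
  t=6: active resources = [6, 2, 1, 1], total = 10
  t=7: active resources = [6, 2, 1, 1], total = 10
  t=8: active resources = [6, 1, 2, 1], total = 10
  t=9: active resources = [6, 1, 2], total = 9
  t=10: active resources = [6, 1, 2], total = 9
  t=11: active resources = [6, 2], total = 8
Peak resource demand = 10

10


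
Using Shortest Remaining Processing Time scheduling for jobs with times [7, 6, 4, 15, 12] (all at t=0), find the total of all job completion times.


Since all jobs arrive at t=0, SRPT equals SPT ordering.
SPT order: [4, 6, 7, 12, 15]
Completion times:
  Job 1: p=4, C=4
  Job 2: p=6, C=10
  Job 3: p=7, C=17
  Job 4: p=12, C=29
  Job 5: p=15, C=44
Total completion time = 4 + 10 + 17 + 29 + 44 = 104

104


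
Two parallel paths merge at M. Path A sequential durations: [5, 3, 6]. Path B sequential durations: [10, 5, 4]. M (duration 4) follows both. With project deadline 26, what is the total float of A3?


Forward pass: ES(A3) = sum of predecessors on chain A = 8
EF = ES + duration = 8 + 6 = 14
Backward pass: LF(M) = deadline = 26; LS(M) = 26 - 4 = 22
LF(A3) = LS(M) - sum(successors on chain A) = 22 - 0 = 22
LS = LF - duration = 22 - 6 = 16
Total float = LS - ES = 16 - 8 = 8

8


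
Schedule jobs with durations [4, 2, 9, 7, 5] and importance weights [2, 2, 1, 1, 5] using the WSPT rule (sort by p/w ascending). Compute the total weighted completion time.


Compute p/w ratios and sort ascending (WSPT): [(2, 2), (5, 5), (4, 2), (7, 1), (9, 1)]
Compute weighted completion times:
  Job (p=2,w=2): C=2, w*C=2*2=4
  Job (p=5,w=5): C=7, w*C=5*7=35
  Job (p=4,w=2): C=11, w*C=2*11=22
  Job (p=7,w=1): C=18, w*C=1*18=18
  Job (p=9,w=1): C=27, w*C=1*27=27
Total weighted completion time = 106

106


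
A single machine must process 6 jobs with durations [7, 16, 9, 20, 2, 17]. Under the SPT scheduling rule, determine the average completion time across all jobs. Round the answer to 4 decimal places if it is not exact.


Sort jobs by processing time (SPT order): [2, 7, 9, 16, 17, 20]
Compute completion times sequentially:
  Job 1: processing = 2, completes at 2
  Job 2: processing = 7, completes at 9
  Job 3: processing = 9, completes at 18
  Job 4: processing = 16, completes at 34
  Job 5: processing = 17, completes at 51
  Job 6: processing = 20, completes at 71
Sum of completion times = 185
Average completion time = 185/6 = 30.8333

30.8333


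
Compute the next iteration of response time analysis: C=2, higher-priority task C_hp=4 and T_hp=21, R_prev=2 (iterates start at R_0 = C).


R_next = C + ceil(R_prev / T_hp) * C_hp
ceil(2 / 21) = ceil(0.0952) = 1
Interference = 1 * 4 = 4
R_next = 2 + 4 = 6

6


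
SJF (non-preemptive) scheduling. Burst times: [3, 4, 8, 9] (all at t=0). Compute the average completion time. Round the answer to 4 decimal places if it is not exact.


SJF order (ascending): [3, 4, 8, 9]
Completion times:
  Job 1: burst=3, C=3
  Job 2: burst=4, C=7
  Job 3: burst=8, C=15
  Job 4: burst=9, C=24
Average completion = 49/4 = 12.25

12.25


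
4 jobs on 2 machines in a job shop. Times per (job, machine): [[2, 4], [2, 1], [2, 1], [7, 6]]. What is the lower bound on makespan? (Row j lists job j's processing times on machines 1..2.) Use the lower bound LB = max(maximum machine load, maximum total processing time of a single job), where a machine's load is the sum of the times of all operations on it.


Machine loads:
  Machine 1: 2 + 2 + 2 + 7 = 13
  Machine 2: 4 + 1 + 1 + 6 = 12
Max machine load = 13
Job totals:
  Job 1: 6
  Job 2: 3
  Job 3: 3
  Job 4: 13
Max job total = 13
Lower bound = max(13, 13) = 13

13


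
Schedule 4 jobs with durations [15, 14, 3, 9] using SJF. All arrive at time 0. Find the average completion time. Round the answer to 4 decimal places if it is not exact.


SJF order (ascending): [3, 9, 14, 15]
Completion times:
  Job 1: burst=3, C=3
  Job 2: burst=9, C=12
  Job 3: burst=14, C=26
  Job 4: burst=15, C=41
Average completion = 82/4 = 20.5

20.5


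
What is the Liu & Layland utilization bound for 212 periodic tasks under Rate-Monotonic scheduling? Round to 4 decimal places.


Compute 2^(1/212) = 1.0032749130
Subtract 1: 1.0032749130 - 1 = 0.0032749130
Multiply by n: 212 * 0.0032749130 = 0.6942815560
Round to 4 dp: 0.6943

0.6943


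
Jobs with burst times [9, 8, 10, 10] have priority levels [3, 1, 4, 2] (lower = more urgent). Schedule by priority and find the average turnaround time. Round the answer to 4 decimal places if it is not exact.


Sort by priority (ascending = highest first):
Order: [(1, 8), (2, 10), (3, 9), (4, 10)]
Completion times:
  Priority 1, burst=8, C=8
  Priority 2, burst=10, C=18
  Priority 3, burst=9, C=27
  Priority 4, burst=10, C=37
Average turnaround = 90/4 = 22.5

22.5


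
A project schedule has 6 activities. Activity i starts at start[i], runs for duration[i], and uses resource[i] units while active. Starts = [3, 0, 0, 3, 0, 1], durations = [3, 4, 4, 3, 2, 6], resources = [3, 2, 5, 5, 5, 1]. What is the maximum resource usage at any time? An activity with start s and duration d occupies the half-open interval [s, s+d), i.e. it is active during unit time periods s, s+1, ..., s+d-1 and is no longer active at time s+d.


Each activity i is active on [start_i, start_i + duration_i).
Compute total resource usage per time slot:
  t=0: active resources = [2, 5, 5], total = 12
  t=1: active resources = [2, 5, 5, 1], total = 13
  t=2: active resources = [2, 5, 1], total = 8
  t=3: active resources = [3, 2, 5, 5, 1], total = 16
  t=4: active resources = [3, 5, 1], total = 9
  t=5: active resources = [3, 5, 1], total = 9
  t=6: active resources = [1], total = 1
Peak resource demand = 16

16


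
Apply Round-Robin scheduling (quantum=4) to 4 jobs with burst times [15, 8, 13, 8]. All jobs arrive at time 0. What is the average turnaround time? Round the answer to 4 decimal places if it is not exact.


Time quantum = 4
Execution trace:
  J1 runs 4 units, time = 4
  J2 runs 4 units, time = 8
  J3 runs 4 units, time = 12
  J4 runs 4 units, time = 16
  J1 runs 4 units, time = 20
  J2 runs 4 units, time = 24
  J3 runs 4 units, time = 28
  J4 runs 4 units, time = 32
  J1 runs 4 units, time = 36
  J3 runs 4 units, time = 40
  J1 runs 3 units, time = 43
  J3 runs 1 units, time = 44
Finish times: [43, 24, 44, 32]
Average turnaround = 143/4 = 35.75

35.75


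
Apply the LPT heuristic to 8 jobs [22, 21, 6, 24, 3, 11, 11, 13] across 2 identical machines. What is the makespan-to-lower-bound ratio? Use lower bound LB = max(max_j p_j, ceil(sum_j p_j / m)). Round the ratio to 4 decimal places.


LPT order: [24, 22, 21, 13, 11, 11, 6, 3]
Machine loads after assignment: [57, 54]
LPT makespan = 57
Lower bound = max(max_job, ceil(total/2)) = max(24, 56) = 56
Ratio = 57 / 56 = 1.0179

1.0179


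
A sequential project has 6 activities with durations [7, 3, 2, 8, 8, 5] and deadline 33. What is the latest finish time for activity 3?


LF(activity 3) = deadline - sum of successor durations
Successors: activities 4 through 6 with durations [8, 8, 5]
Sum of successor durations = 21
LF = 33 - 21 = 12

12


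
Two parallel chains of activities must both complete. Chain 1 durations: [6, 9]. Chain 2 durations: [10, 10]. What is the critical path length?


Path A total = 6 + 9 = 15
Path B total = 10 + 10 = 20
Critical path = longest path = max(15, 20) = 20

20


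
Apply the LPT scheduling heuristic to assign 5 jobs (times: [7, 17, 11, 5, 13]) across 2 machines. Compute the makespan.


Sort jobs in decreasing order (LPT): [17, 13, 11, 7, 5]
Assign each job to the least loaded machine:
  Machine 1: jobs [17, 7, 5], load = 29
  Machine 2: jobs [13, 11], load = 24
Makespan = max load = 29

29


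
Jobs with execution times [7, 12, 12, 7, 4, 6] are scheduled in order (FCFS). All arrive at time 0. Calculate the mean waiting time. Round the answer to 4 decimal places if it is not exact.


FCFS order (as given): [7, 12, 12, 7, 4, 6]
Waiting times:
  Job 1: wait = 0
  Job 2: wait = 7
  Job 3: wait = 19
  Job 4: wait = 31
  Job 5: wait = 38
  Job 6: wait = 42
Sum of waiting times = 137
Average waiting time = 137/6 = 22.8333

22.8333


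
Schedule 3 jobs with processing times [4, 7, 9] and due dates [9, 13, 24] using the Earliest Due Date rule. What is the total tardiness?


Sort by due date (EDD order): [(4, 9), (7, 13), (9, 24)]
Compute completion times and tardiness:
  Job 1: p=4, d=9, C=4, tardiness=max(0,4-9)=0
  Job 2: p=7, d=13, C=11, tardiness=max(0,11-13)=0
  Job 3: p=9, d=24, C=20, tardiness=max(0,20-24)=0
Total tardiness = 0

0


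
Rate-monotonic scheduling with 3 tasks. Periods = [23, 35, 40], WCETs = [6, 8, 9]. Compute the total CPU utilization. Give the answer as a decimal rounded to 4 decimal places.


Compute individual utilizations (exact fractions):
  Task 1: C/T = 6/23 (approx. 0.2609)
  Task 2: C/T = 8/35 (approx. 0.2286)
  Task 3: C/T = 9/40 (approx. 0.225)
Total utilization U = 6/23 + 8/35 + 9/40 = 4601/6440
Rounded to 4 decimal places: U = 0.7144
RM (Liu & Layland) bound for 3 tasks = 0.779763; compare with U = 4601/6440 (approx. 0.714441)
U <= bound, so schedulable by RM sufficient condition.

0.7144


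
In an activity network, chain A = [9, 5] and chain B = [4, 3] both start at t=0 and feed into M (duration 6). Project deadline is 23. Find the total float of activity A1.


Forward pass: ES(A1) = sum of predecessors on chain A = 0
EF = ES + duration = 0 + 9 = 9
Backward pass: LF(M) = deadline = 23; LS(M) = 23 - 6 = 17
LF(A1) = LS(M) - sum(successors on chain A) = 17 - 5 = 12
LS = LF - duration = 12 - 9 = 3
Total float = LS - ES = 3 - 0 = 3

3


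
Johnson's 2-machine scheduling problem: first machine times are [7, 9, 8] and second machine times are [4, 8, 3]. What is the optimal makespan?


Apply Johnson's rule:
  Group 1 (a <= b): []
  Group 2 (a > b): [(2, 9, 8), (1, 7, 4), (3, 8, 3)]
Optimal job order: [2, 1, 3]
Schedule:
  Job 2: M1 done at 9, M2 done at 17
  Job 1: M1 done at 16, M2 done at 21
  Job 3: M1 done at 24, M2 done at 27
Makespan = 27

27


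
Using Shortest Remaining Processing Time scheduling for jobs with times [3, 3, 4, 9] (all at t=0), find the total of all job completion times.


Since all jobs arrive at t=0, SRPT equals SPT ordering.
SPT order: [3, 3, 4, 9]
Completion times:
  Job 1: p=3, C=3
  Job 2: p=3, C=6
  Job 3: p=4, C=10
  Job 4: p=9, C=19
Total completion time = 3 + 6 + 10 + 19 = 38

38


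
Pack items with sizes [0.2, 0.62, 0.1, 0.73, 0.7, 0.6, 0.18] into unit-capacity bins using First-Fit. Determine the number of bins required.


Place items sequentially using First-Fit:
  Item 0.2 -> new Bin 1
  Item 0.62 -> Bin 1 (now 0.82)
  Item 0.1 -> Bin 1 (now 0.92)
  Item 0.73 -> new Bin 2
  Item 0.7 -> new Bin 3
  Item 0.6 -> new Bin 4
  Item 0.18 -> Bin 2 (now 0.91)
Total bins used = 4

4


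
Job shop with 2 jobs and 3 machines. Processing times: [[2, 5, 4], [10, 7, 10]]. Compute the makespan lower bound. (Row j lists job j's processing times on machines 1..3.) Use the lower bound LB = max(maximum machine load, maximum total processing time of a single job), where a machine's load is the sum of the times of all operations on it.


Machine loads:
  Machine 1: 2 + 10 = 12
  Machine 2: 5 + 7 = 12
  Machine 3: 4 + 10 = 14
Max machine load = 14
Job totals:
  Job 1: 11
  Job 2: 27
Max job total = 27
Lower bound = max(14, 27) = 27

27


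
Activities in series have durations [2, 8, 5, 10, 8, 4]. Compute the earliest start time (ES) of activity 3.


Activity 3 starts after activities 1 through 2 complete.
Predecessor durations: [2, 8]
ES = 2 + 8 = 10

10


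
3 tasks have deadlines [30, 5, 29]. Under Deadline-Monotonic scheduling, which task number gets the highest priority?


Sort tasks by relative deadline (ascending):
  Task 2: deadline = 5
  Task 3: deadline = 29
  Task 1: deadline = 30
Priority order (highest first): [2, 3, 1]
Highest priority task = 2

2


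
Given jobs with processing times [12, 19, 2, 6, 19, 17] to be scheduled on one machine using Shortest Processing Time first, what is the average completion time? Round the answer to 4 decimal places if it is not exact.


Sort jobs by processing time (SPT order): [2, 6, 12, 17, 19, 19]
Compute completion times sequentially:
  Job 1: processing = 2, completes at 2
  Job 2: processing = 6, completes at 8
  Job 3: processing = 12, completes at 20
  Job 4: processing = 17, completes at 37
  Job 5: processing = 19, completes at 56
  Job 6: processing = 19, completes at 75
Sum of completion times = 198
Average completion time = 198/6 = 33.0

33.0


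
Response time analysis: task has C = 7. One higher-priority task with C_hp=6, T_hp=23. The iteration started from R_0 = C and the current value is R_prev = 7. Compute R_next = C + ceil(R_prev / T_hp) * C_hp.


R_next = C + ceil(R_prev / T_hp) * C_hp
ceil(7 / 23) = ceil(0.3043) = 1
Interference = 1 * 6 = 6
R_next = 7 + 6 = 13

13


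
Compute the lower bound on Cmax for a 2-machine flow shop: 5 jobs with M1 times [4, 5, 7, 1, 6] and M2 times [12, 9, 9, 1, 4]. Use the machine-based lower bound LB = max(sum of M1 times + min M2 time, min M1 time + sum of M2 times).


LB1 = sum(M1 times) + min(M2 times) = 23 + 1 = 24
LB2 = min(M1 times) + sum(M2 times) = 1 + 35 = 36
Lower bound = max(LB1, LB2) = max(24, 36) = 36

36


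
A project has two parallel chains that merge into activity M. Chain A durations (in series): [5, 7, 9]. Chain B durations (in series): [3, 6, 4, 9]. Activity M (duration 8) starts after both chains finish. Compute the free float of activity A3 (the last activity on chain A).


ES(A3) = sum of predecessors on chain A = 12
EF(A3) = ES + duration = 12 + 9 = 21
Successor of A3 is M. ES(M) = max(sum(A), sum(B)) = max(21, 22) = 22
Free float = ES(successor) - EF(current) = 22 - 21 = 1

1


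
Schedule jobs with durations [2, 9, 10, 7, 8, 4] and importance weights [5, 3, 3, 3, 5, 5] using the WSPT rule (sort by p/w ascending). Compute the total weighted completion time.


Compute p/w ratios and sort ascending (WSPT): [(2, 5), (4, 5), (8, 5), (7, 3), (9, 3), (10, 3)]
Compute weighted completion times:
  Job (p=2,w=5): C=2, w*C=5*2=10
  Job (p=4,w=5): C=6, w*C=5*6=30
  Job (p=8,w=5): C=14, w*C=5*14=70
  Job (p=7,w=3): C=21, w*C=3*21=63
  Job (p=9,w=3): C=30, w*C=3*30=90
  Job (p=10,w=3): C=40, w*C=3*40=120
Total weighted completion time = 383

383


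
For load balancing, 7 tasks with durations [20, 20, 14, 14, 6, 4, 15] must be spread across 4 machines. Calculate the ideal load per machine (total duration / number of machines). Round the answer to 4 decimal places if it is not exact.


Total processing time = 20 + 20 + 14 + 14 + 6 + 4 + 15 = 93
Number of machines = 4
Ideal balanced load = 93 / 4 = 23.25

23.25


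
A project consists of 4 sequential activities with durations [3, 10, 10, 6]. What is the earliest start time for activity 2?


Activity 2 starts after activities 1 through 1 complete.
Predecessor durations: [3]
ES = 3 = 3

3


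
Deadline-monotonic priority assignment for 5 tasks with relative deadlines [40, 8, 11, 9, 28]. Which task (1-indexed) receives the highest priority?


Sort tasks by relative deadline (ascending):
  Task 2: deadline = 8
  Task 4: deadline = 9
  Task 3: deadline = 11
  Task 5: deadline = 28
  Task 1: deadline = 40
Priority order (highest first): [2, 4, 3, 5, 1]
Highest priority task = 2

2


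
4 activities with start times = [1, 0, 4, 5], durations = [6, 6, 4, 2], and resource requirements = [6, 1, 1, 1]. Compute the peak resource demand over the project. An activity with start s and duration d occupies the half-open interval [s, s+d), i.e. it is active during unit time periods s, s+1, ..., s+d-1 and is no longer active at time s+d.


Each activity i is active on [start_i, start_i + duration_i).
Compute total resource usage per time slot:
  t=0: active resources = [1], total = 1
  t=1: active resources = [6, 1], total = 7
  t=2: active resources = [6, 1], total = 7
  t=3: active resources = [6, 1], total = 7
  t=4: active resources = [6, 1, 1], total = 8
  t=5: active resources = [6, 1, 1, 1], total = 9
  t=6: active resources = [6, 1, 1], total = 8
  t=7: active resources = [1], total = 1
Peak resource demand = 9

9


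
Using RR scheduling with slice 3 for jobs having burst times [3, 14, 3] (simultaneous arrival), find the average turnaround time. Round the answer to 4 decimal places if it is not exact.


Time quantum = 3
Execution trace:
  J1 runs 3 units, time = 3
  J2 runs 3 units, time = 6
  J3 runs 3 units, time = 9
  J2 runs 3 units, time = 12
  J2 runs 3 units, time = 15
  J2 runs 3 units, time = 18
  J2 runs 2 units, time = 20
Finish times: [3, 20, 9]
Average turnaround = 32/3 = 10.6667

10.6667


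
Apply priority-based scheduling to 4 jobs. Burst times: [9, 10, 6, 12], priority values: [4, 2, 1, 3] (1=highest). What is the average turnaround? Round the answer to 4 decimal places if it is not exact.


Sort by priority (ascending = highest first):
Order: [(1, 6), (2, 10), (3, 12), (4, 9)]
Completion times:
  Priority 1, burst=6, C=6
  Priority 2, burst=10, C=16
  Priority 3, burst=12, C=28
  Priority 4, burst=9, C=37
Average turnaround = 87/4 = 21.75

21.75


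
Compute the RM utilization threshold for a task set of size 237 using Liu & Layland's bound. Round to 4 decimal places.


Compute 2^(1/237) = 1.0029289527
Subtract 1: 1.0029289527 - 1 = 0.0029289527
Multiply by n: 237 * 0.0029289527 = 0.6941617899
Round to 4 dp: 0.6942

0.6942


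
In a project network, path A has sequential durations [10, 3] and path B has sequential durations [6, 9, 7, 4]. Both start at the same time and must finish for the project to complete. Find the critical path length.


Path A total = 10 + 3 = 13
Path B total = 6 + 9 + 7 + 4 = 26
Critical path = longest path = max(13, 26) = 26

26


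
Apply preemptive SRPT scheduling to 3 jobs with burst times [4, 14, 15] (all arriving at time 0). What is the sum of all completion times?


Since all jobs arrive at t=0, SRPT equals SPT ordering.
SPT order: [4, 14, 15]
Completion times:
  Job 1: p=4, C=4
  Job 2: p=14, C=18
  Job 3: p=15, C=33
Total completion time = 4 + 18 + 33 = 55

55


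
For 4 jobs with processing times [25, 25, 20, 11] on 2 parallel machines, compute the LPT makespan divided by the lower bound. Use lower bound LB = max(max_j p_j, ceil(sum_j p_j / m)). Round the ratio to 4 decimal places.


LPT order: [25, 25, 20, 11]
Machine loads after assignment: [45, 36]
LPT makespan = 45
Lower bound = max(max_job, ceil(total/2)) = max(25, 41) = 41
Ratio = 45 / 41 = 1.0976

1.0976


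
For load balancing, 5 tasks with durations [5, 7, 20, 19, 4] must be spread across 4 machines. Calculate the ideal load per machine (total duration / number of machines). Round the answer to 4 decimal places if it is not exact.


Total processing time = 5 + 7 + 20 + 19 + 4 = 55
Number of machines = 4
Ideal balanced load = 55 / 4 = 13.75

13.75


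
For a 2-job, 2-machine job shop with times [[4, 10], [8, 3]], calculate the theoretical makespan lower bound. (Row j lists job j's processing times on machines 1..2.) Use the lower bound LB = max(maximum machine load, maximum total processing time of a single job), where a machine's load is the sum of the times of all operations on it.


Machine loads:
  Machine 1: 4 + 8 = 12
  Machine 2: 10 + 3 = 13
Max machine load = 13
Job totals:
  Job 1: 14
  Job 2: 11
Max job total = 14
Lower bound = max(13, 14) = 14

14


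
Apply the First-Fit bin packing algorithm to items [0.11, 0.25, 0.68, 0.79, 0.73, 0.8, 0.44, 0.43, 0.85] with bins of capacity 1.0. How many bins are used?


Place items sequentially using First-Fit:
  Item 0.11 -> new Bin 1
  Item 0.25 -> Bin 1 (now 0.36)
  Item 0.68 -> new Bin 2
  Item 0.79 -> new Bin 3
  Item 0.73 -> new Bin 4
  Item 0.8 -> new Bin 5
  Item 0.44 -> Bin 1 (now 0.8)
  Item 0.43 -> new Bin 6
  Item 0.85 -> new Bin 7
Total bins used = 7

7


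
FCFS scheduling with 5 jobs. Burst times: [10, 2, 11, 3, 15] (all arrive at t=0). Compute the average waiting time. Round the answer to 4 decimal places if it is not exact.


FCFS order (as given): [10, 2, 11, 3, 15]
Waiting times:
  Job 1: wait = 0
  Job 2: wait = 10
  Job 3: wait = 12
  Job 4: wait = 23
  Job 5: wait = 26
Sum of waiting times = 71
Average waiting time = 71/5 = 14.2

14.2


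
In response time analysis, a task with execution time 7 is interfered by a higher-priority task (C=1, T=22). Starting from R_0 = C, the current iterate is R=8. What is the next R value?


R_next = C + ceil(R_prev / T_hp) * C_hp
ceil(8 / 22) = ceil(0.3636) = 1
Interference = 1 * 1 = 1
R_next = 7 + 1 = 8
R_next = R_prev, so the iteration has converged (response time = 8).

8


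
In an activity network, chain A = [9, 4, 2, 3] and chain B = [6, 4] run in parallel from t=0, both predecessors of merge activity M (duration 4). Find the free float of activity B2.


ES(B2) = sum of predecessors on chain B = 6
EF(B2) = ES + duration = 6 + 4 = 10
Successor of B2 is M. ES(M) = max(sum(A), sum(B)) = max(18, 10) = 18
Free float = ES(successor) - EF(current) = 18 - 10 = 8

8


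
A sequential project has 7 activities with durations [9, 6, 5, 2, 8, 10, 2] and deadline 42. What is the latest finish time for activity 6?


LF(activity 6) = deadline - sum of successor durations
Successors: activities 7 through 7 with durations [2]
Sum of successor durations = 2
LF = 42 - 2 = 40

40


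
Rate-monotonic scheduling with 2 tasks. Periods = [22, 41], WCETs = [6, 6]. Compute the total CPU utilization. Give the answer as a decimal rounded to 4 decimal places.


Compute individual utilizations (exact fractions):
  Task 1: C/T = 6/22 = 3/11 (approx. 0.2727)
  Task 2: C/T = 6/41 (approx. 0.1463)
Total utilization U = 3/11 + 6/41 = 189/451
Rounded to 4 decimal places: U = 0.4191
RM (Liu & Layland) bound for 2 tasks = 0.828427; compare with U = 189/451 (approx. 0.419069)
U <= bound, so schedulable by RM sufficient condition.

0.4191


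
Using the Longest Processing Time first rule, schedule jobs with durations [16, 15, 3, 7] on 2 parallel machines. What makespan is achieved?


Sort jobs in decreasing order (LPT): [16, 15, 7, 3]
Assign each job to the least loaded machine:
  Machine 1: jobs [16, 3], load = 19
  Machine 2: jobs [15, 7], load = 22
Makespan = max load = 22

22


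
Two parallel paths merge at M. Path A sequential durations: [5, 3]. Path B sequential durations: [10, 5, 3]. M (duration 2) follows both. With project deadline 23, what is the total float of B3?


Forward pass: ES(B3) = sum of predecessors on chain B = 15
EF = ES + duration = 15 + 3 = 18
Backward pass: LF(M) = deadline = 23; LS(M) = 23 - 2 = 21
LF(B3) = LS(M) - sum(successors on chain B) = 21 - 0 = 21
LS = LF - duration = 21 - 3 = 18
Total float = LS - ES = 18 - 15 = 3

3


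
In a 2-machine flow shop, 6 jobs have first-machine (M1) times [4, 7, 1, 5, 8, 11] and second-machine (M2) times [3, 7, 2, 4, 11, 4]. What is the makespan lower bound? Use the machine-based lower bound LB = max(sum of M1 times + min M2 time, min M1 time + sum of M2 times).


LB1 = sum(M1 times) + min(M2 times) = 36 + 2 = 38
LB2 = min(M1 times) + sum(M2 times) = 1 + 31 = 32
Lower bound = max(LB1, LB2) = max(38, 32) = 38

38


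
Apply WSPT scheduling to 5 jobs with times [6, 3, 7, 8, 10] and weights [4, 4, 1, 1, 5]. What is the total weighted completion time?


Compute p/w ratios and sort ascending (WSPT): [(3, 4), (6, 4), (10, 5), (7, 1), (8, 1)]
Compute weighted completion times:
  Job (p=3,w=4): C=3, w*C=4*3=12
  Job (p=6,w=4): C=9, w*C=4*9=36
  Job (p=10,w=5): C=19, w*C=5*19=95
  Job (p=7,w=1): C=26, w*C=1*26=26
  Job (p=8,w=1): C=34, w*C=1*34=34
Total weighted completion time = 203

203


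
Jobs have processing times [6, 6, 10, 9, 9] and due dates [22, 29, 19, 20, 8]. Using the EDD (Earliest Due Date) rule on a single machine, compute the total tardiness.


Sort by due date (EDD order): [(9, 8), (10, 19), (9, 20), (6, 22), (6, 29)]
Compute completion times and tardiness:
  Job 1: p=9, d=8, C=9, tardiness=max(0,9-8)=1
  Job 2: p=10, d=19, C=19, tardiness=max(0,19-19)=0
  Job 3: p=9, d=20, C=28, tardiness=max(0,28-20)=8
  Job 4: p=6, d=22, C=34, tardiness=max(0,34-22)=12
  Job 5: p=6, d=29, C=40, tardiness=max(0,40-29)=11
Total tardiness = 32

32


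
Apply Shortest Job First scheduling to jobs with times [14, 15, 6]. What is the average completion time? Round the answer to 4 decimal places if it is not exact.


SJF order (ascending): [6, 14, 15]
Completion times:
  Job 1: burst=6, C=6
  Job 2: burst=14, C=20
  Job 3: burst=15, C=35
Average completion = 61/3 = 20.3333

20.3333


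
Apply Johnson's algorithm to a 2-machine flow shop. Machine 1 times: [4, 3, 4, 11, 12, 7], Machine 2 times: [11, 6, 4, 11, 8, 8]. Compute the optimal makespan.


Apply Johnson's rule:
  Group 1 (a <= b): [(2, 3, 6), (1, 4, 11), (3, 4, 4), (6, 7, 8), (4, 11, 11)]
  Group 2 (a > b): [(5, 12, 8)]
Optimal job order: [2, 1, 3, 6, 4, 5]
Schedule:
  Job 2: M1 done at 3, M2 done at 9
  Job 1: M1 done at 7, M2 done at 20
  Job 3: M1 done at 11, M2 done at 24
  Job 6: M1 done at 18, M2 done at 32
  Job 4: M1 done at 29, M2 done at 43
  Job 5: M1 done at 41, M2 done at 51
Makespan = 51

51


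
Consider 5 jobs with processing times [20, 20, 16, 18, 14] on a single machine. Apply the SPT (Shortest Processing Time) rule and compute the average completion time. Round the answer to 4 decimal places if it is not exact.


Sort jobs by processing time (SPT order): [14, 16, 18, 20, 20]
Compute completion times sequentially:
  Job 1: processing = 14, completes at 14
  Job 2: processing = 16, completes at 30
  Job 3: processing = 18, completes at 48
  Job 4: processing = 20, completes at 68
  Job 5: processing = 20, completes at 88
Sum of completion times = 248
Average completion time = 248/5 = 49.6

49.6


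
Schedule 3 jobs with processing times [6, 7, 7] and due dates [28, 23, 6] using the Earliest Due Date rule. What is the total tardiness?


Sort by due date (EDD order): [(7, 6), (7, 23), (6, 28)]
Compute completion times and tardiness:
  Job 1: p=7, d=6, C=7, tardiness=max(0,7-6)=1
  Job 2: p=7, d=23, C=14, tardiness=max(0,14-23)=0
  Job 3: p=6, d=28, C=20, tardiness=max(0,20-28)=0
Total tardiness = 1

1


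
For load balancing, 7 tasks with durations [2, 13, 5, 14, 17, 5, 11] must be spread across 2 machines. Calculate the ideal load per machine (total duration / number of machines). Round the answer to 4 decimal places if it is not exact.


Total processing time = 2 + 13 + 5 + 14 + 17 + 5 + 11 = 67
Number of machines = 2
Ideal balanced load = 67 / 2 = 33.5

33.5


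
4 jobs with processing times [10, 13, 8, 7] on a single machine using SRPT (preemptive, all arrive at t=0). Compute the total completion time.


Since all jobs arrive at t=0, SRPT equals SPT ordering.
SPT order: [7, 8, 10, 13]
Completion times:
  Job 1: p=7, C=7
  Job 2: p=8, C=15
  Job 3: p=10, C=25
  Job 4: p=13, C=38
Total completion time = 7 + 15 + 25 + 38 = 85

85


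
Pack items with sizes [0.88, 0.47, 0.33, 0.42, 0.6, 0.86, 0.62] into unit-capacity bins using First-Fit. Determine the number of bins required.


Place items sequentially using First-Fit:
  Item 0.88 -> new Bin 1
  Item 0.47 -> new Bin 2
  Item 0.33 -> Bin 2 (now 0.8)
  Item 0.42 -> new Bin 3
  Item 0.6 -> new Bin 4
  Item 0.86 -> new Bin 5
  Item 0.62 -> new Bin 6
Total bins used = 6

6


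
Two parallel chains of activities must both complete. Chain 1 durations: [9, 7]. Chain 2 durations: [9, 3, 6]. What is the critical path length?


Path A total = 9 + 7 = 16
Path B total = 9 + 3 + 6 = 18
Critical path = longest path = max(16, 18) = 18

18


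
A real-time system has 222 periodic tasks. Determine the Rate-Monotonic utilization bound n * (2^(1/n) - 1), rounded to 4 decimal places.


Compute 2^(1/222) = 1.0031271640
Subtract 1: 1.0031271640 - 1 = 0.0031271640
Multiply by n: 222 * 0.0031271640 = 0.6942304080
Round to 4 dp: 0.6942

0.6942


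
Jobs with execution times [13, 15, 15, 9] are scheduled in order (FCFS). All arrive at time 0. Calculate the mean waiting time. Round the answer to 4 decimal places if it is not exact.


FCFS order (as given): [13, 15, 15, 9]
Waiting times:
  Job 1: wait = 0
  Job 2: wait = 13
  Job 3: wait = 28
  Job 4: wait = 43
Sum of waiting times = 84
Average waiting time = 84/4 = 21.0

21.0
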